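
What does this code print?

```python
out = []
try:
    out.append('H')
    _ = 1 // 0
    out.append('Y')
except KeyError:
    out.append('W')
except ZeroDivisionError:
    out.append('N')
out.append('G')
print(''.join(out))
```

Execution trace: 'H' (try body) → 'N' (except ZeroDivisionError) → 'G' (after the try/except). Output: HNG

Answer: HNG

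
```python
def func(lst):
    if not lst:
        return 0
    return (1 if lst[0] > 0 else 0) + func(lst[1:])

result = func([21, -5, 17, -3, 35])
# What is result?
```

Count of positive elements in [21, -5, 17, -3, 35] = 3

Answer: 3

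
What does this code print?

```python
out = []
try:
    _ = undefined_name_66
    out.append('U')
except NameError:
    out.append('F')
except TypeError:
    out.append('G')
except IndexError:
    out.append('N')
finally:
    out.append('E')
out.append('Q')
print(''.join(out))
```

Execution trace: 'F' (except NameError) → 'E' (finally) → 'Q' (after the try/except). Output: FEQ

Answer: FEQ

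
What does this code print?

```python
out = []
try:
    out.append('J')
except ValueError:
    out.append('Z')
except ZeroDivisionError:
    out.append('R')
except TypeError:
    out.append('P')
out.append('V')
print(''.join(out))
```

Execution trace: 'J' (try body, no exception) → 'V' (after the try/except). Output: JV

Answer: JV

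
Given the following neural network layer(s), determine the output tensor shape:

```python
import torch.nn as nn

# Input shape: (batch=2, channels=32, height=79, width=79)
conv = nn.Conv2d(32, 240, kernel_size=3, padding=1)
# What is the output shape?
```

Input: (2, 32, 79, 79) -> Output: (2, 240, 79, 79)

Answer: (2, 240, 79, 79)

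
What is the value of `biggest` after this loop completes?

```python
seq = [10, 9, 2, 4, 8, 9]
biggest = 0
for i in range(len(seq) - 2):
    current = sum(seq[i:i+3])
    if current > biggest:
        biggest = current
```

Max sum of 3-element window in [10, 9, 2, 4, 8, 9]
`biggest` takes the values: 0 → 21

Answer: 21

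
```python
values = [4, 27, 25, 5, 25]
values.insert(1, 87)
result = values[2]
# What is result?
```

Trace:
`values = [4, 27, 25, 5, 25]` → values = [4, 27, 25, 5, 25]
`values.insert(1, 87)` → values = [4, 87, 27, 25, 5, 25]
`result = values[2]` → result = 27
So result = 27

Answer: 27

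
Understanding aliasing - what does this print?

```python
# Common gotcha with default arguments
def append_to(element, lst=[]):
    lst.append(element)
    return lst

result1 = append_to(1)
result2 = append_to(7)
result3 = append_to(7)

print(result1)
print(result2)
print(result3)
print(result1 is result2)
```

Key concept: mutable default argument gotcha.
Step by step:
`result1 = append_to(1)` → result1 = [1]
`result2 = append_to(7)` → result1 = [1, 7] (same object as result2); result2 = [1, 7] (same object as result1)
`result3 = append_to(7)` → result1 = [1, 7, 7] (same object as result2, result3); result2 = [1, 7, 7] (same object as result1, result3); result3 = [1, 7, 7] (same object as result1, result2)
`print(result1)` → prints [1, 7, 7]
`print(result2)` → prints [1, 7, 7]
`print(result3)` → prints [1, 7, 7]
`print(result1 is result2)` → prints True

Answer:
[1, 7, 7]
[1, 7, 7]
[1, 7, 7]
True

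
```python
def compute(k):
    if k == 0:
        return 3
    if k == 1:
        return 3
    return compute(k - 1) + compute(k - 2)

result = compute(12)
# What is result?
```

Build up from base cases: compute(0)=3, compute(1)=3, compute(2)=6, compute(3)=9, compute(4)=15, compute(5)=24, compute(6)=39, ..., compute(12)=699

Answer: 699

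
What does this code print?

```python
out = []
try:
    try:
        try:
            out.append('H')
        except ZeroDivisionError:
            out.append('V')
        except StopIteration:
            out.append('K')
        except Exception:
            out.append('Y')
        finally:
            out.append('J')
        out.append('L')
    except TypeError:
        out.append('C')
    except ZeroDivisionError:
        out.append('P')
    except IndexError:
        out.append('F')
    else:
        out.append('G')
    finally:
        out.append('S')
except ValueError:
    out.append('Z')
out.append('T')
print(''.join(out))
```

Execution trace: 'H' (inner try body, no exception) → 'J' (inner finally) → 'L' (try body, no exception) → 'G' (else) → 'S' (finally) → 'T' (after the try/except). Output: HJLGST

Answer: HJLGST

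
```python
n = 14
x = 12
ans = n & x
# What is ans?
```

Trace:
`n = 14` → n = 14
`x = 12` → x = 12
`ans = n & x` → ans = 12
So ans = 12

Answer: 12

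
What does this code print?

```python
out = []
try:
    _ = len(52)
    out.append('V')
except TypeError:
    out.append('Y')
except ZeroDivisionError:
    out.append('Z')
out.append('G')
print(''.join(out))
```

Execution trace: 'Y' (except TypeError) → 'G' (after the try/except). Output: YG

Answer: YG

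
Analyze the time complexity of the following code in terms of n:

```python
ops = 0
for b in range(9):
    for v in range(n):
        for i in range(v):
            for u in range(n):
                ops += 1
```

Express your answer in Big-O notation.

Each loop level contributes: 1 × n × n × n. Multiplying the contributions gives O(n^3).

Answer: O(n^3)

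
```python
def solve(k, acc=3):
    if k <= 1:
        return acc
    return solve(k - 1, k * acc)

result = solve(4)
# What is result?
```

Accumulator trace (n, acc): (4, 3) -> (3, 12) -> (2, 36) -> (1, 72) -> return 72

Answer: 72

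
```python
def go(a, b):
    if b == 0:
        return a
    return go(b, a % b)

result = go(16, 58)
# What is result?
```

go(16, 58) -> go(58, 16) -> go(16, 10) -> go(10, 6) -> go(6, 4) -> go(4, 2) -> go(2, 0) -> 2

Answer: 2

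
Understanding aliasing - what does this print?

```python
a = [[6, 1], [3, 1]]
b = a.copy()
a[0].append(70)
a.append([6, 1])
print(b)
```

Key concept: shallow copy with nested lists.
Step by step:
`a = [[6, 1], [3, 1]]` → a = [[6, 1], [3, 1]]
`b = a.copy()` → b = [[6, 1], [3, 1]]
`a[0].append(70)` → a = [[6, 1, 70], [3, 1]]; b = [[6, 1, 70], [3, 1]]
`a.append([6, 1])` → a = [[6, 1, 70], [3, 1], [6, 1]]
`print(b)` → prints [[6, 1, 70], [3, 1]]

Answer: [[6, 1, 70], [3, 1]]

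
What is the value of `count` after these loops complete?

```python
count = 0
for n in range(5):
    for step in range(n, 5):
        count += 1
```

Upper triangle: 5 + 4 + ... + 1
`count` takes the values: 0 → 1 → 2 → 3 → 4 → 5 → 6 → 7 → 8 → 9 → 10 → 11 → 12 → 13 → 14 → 15

Answer: 15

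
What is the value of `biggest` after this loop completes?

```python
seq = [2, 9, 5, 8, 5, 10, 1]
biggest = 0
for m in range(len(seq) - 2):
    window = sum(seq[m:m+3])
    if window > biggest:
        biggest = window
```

Max sum of 3-element window in [2, 9, 5, 8, 5, 10, 1]
`biggest` takes the values: 0 → 16 → 22 → 23

Answer: 23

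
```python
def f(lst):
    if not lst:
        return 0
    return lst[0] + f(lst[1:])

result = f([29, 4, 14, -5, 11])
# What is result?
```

29 + 4 + 14 + (-5) + 11 + 0 = 53

Answer: 53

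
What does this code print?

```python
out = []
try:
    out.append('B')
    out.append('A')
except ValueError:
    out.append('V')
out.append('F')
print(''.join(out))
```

Execution trace: 'B' (try body) → 'A' (try body, no exception) → 'F' (after the try/except). Output: BAF

Answer: BAF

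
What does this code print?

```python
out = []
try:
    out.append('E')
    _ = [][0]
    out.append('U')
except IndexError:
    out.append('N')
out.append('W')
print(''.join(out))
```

Execution trace: 'E' (try body) → 'N' (except IndexError) → 'W' (after the try/except). Output: ENW

Answer: ENW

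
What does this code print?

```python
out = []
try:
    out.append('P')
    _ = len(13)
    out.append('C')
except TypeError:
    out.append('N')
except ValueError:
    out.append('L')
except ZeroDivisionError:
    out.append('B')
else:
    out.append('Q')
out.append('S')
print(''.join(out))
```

Execution trace: 'P' (try body) → 'N' (except TypeError) → 'S' (after the try/except). Output: PNS

Answer: PNS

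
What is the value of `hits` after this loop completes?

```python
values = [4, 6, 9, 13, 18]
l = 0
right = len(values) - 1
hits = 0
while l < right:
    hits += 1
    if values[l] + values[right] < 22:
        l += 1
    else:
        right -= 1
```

Steps to find pair summing to 22
`hits` takes the values: 0 → 1 → 2 → 3 → 4

Answer: 4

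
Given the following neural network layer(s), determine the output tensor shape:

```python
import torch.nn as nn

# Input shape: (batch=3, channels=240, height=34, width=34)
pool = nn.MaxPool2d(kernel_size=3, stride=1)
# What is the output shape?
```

Input: (3, 240, 34, 34) -> Output: (3, 240, 32, 32)

Answer: (3, 240, 32, 32)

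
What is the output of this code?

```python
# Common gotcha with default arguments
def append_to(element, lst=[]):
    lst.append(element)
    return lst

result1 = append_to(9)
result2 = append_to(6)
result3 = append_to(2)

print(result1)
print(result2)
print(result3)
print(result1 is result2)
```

Key concept: mutable default argument gotcha.
Step by step:
`result1 = append_to(9)` → result1 = [9]
`result2 = append_to(6)` → result1 = [9, 6] (same object as result2); result2 = [9, 6] (same object as result1)
`result3 = append_to(2)` → result1 = [9, 6, 2] (same object as result2, result3); result2 = [9, 6, 2] (same object as result1, result3); result3 = [9, 6, 2] (same object as result1, result2)
`print(result1)` → prints [9, 6, 2]
`print(result2)` → prints [9, 6, 2]
`print(result3)` → prints [9, 6, 2]
`print(result1 is result2)` → prints True

Answer:
[9, 6, 2]
[9, 6, 2]
[9, 6, 2]
True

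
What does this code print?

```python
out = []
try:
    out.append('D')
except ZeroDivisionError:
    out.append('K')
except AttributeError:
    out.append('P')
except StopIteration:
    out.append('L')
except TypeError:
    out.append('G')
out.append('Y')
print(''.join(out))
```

Execution trace: 'D' (try body, no exception) → 'Y' (after the try/except). Output: DY

Answer: DY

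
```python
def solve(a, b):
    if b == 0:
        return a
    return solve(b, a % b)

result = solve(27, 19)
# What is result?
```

solve(27, 19) -> solve(19, 8) -> solve(8, 3) -> solve(3, 2) -> solve(2, 1) -> solve(1, 0) -> 1

Answer: 1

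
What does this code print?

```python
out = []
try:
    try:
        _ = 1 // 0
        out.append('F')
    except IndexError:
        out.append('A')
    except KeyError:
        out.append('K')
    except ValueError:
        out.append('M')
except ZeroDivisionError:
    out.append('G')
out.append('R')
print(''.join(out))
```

Execution trace: 'G' (outer except ZeroDivisionError) → 'R' (after the try/except). Output: GR

Answer: GR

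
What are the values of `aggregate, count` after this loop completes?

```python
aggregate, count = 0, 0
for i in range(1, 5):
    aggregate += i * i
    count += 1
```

Sum of squares and count
`aggregate, count` takes the values: (0, 0) → (1, 0) → (1, 1) → (5, 1) → (5, 2) → (14, 2) → (14, 3) → (30, 3) → (30, 4)

Answer: 30, 4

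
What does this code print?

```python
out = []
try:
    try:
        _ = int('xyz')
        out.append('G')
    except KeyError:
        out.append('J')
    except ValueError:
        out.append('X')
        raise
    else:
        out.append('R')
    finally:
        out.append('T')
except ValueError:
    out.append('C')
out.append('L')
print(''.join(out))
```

Execution trace: 'X' (inner except ValueError) → 'T' (inner finally) → 'C' (outer except ValueError) → 'L' (after the try/except). Output: XTCL

Answer: XTCL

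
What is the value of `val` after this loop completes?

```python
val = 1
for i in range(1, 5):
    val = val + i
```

Start at 1, add 1 through 4
`val` takes the values: 1 → 2 → 4 → 7 → 11

Answer: 11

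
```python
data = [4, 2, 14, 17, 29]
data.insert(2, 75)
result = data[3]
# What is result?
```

Trace:
`data = [4, 2, 14, 17, 29]` → data = [4, 2, 14, 17, 29]
`data.insert(2, 75)` → data = [4, 2, 75, 14, 17, 29]
`result = data[3]` → result = 14
So result = 14

Answer: 14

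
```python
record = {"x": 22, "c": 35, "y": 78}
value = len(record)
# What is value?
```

Trace:
`record = {"x": 22, "c": 35, "y": 78}` → record = {'x': 22, 'c': 35, 'y': 78}
`value = len(record)` → value = 3
So value = 3

Answer: 3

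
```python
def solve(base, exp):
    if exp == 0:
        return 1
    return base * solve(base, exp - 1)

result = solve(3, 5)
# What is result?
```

solve(3, 5) = 3 * 3 * 3 * 3 * 3 = 243

Answer: 243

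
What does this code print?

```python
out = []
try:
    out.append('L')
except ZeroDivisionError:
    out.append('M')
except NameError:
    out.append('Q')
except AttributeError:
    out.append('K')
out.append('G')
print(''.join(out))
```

Execution trace: 'L' (try body, no exception) → 'G' (after the try/except). Output: LG

Answer: LG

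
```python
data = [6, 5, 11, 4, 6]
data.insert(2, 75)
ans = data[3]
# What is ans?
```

Trace:
`data = [6, 5, 11, 4, 6]` → data = [6, 5, 11, 4, 6]
`data.insert(2, 75)` → data = [6, 5, 75, 11, 4, 6]
`ans = data[3]` → ans = 11
So ans = 11

Answer: 11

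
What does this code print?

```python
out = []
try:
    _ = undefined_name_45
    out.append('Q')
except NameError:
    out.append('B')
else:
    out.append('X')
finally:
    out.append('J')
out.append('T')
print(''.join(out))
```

Execution trace: 'B' (except NameError) → 'J' (finally) → 'T' (after the try/except). Output: BJT

Answer: BJT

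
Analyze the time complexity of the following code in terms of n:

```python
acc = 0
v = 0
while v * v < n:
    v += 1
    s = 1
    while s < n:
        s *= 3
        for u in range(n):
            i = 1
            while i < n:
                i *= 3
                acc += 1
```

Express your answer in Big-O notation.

Each loop level contributes: √n × log n × n × log n. Multiplying the contributions gives O(n√n log² n).

Answer: O(n√n log² n)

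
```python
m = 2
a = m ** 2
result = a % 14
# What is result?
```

Trace:
`m = 2` → m = 2
`a = m ** 2` → a = 4
`result = a % 14` → result = 4
So result = 4

Answer: 4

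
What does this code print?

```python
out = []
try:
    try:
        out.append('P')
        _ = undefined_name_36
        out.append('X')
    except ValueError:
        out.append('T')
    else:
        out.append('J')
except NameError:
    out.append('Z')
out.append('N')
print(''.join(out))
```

Execution trace: 'P' (try body) → 'Z' (outer except NameError) → 'N' (after the try/except). Output: PZN

Answer: PZN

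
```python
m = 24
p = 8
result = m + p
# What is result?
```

Trace:
`m = 24` → m = 24
`p = 8` → p = 8
`result = m + p` → result = 32
So result = 32

Answer: 32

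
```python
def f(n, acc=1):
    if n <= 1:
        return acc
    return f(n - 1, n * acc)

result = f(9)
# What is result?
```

Accumulator trace (n, acc): (9, 1) -> (8, 9) -> (7, 72) -> (6, 504) -> (5, 3024) -> (4, 15120) -> (3, 60480) -> (2, 181440) -> (1, 362880) -> return 362880

Answer: 362880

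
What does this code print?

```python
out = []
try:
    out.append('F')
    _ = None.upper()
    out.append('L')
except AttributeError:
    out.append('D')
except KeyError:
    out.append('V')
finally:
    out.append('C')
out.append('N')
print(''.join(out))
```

Execution trace: 'F' (try body) → 'D' (except AttributeError) → 'C' (finally) → 'N' (after the try/except). Output: FDCN

Answer: FDCN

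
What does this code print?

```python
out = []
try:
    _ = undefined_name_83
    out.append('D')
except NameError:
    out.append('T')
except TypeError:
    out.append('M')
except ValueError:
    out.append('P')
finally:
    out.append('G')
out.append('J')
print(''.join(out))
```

Execution trace: 'T' (except NameError) → 'G' (finally) → 'J' (after the try/except). Output: TGJ

Answer: TGJ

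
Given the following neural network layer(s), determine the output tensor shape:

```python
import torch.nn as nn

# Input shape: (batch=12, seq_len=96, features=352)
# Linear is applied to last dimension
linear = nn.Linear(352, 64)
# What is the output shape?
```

Input: (12, 96, 352) -> Output: (12, 96, 64)

Answer: (12, 96, 64)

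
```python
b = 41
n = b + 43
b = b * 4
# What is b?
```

Trace:
`b = 41` → b = 41
`n = b + 43` → n = 84
`b = b * 4` → b = 164
So b = 164

Answer: 164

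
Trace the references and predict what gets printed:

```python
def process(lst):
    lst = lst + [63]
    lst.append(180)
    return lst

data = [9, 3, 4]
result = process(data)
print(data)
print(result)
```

Key concept: rebinding parameter vs mutation.
Step by step:
`data = [9, 3, 4]` → data = [9, 3, 4]
`result = process(data)` → result = [9, 3, 4, 63, 180]
`print(data)` → prints [9, 3, 4]
`print(result)` → prints [9, 3, 4, 63, 180]

Answer:
[9, 3, 4]
[9, 3, 4, 63, 180]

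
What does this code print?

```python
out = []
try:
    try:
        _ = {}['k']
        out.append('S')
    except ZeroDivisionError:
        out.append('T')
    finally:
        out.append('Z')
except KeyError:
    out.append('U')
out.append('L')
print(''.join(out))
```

Execution trace: 'Z' (finally) → 'U' (outer except KeyError) → 'L' (after the try/except). Output: ZUL

Answer: ZUL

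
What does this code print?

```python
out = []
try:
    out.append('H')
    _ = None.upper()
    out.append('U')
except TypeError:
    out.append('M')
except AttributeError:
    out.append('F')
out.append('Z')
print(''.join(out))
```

Execution trace: 'H' (try body) → 'F' (except AttributeError) → 'Z' (after the try/except). Output: HFZ

Answer: HFZ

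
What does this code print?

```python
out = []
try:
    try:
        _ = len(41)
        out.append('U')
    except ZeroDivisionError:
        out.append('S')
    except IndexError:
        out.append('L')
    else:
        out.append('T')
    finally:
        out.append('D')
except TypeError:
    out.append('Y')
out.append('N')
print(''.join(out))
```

Execution trace: 'D' (finally) → 'Y' (outer except TypeError) → 'N' (after the try/except). Output: DYN

Answer: DYN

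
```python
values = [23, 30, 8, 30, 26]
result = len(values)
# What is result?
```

Trace:
`values = [23, 30, 8, 30, 26]` → values = [23, 30, 8, 30, 26]
`result = len(values)` → result = 5
So result = 5

Answer: 5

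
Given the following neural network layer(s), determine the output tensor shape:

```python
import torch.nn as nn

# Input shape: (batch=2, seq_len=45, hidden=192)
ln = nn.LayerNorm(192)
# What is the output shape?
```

Input: (2, 45, 192) -> Output: (2, 45, 192)

Answer: (2, 45, 192)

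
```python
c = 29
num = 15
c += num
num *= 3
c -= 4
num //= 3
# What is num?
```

Trace:
`c = 29` → c = 29
`num = 15` → num = 15
`c += num` → c = 44
`num *= 3` → num = 45
`c -= 4` → c = 40
`num //= 3` → num = 15
So num = 15

Answer: 15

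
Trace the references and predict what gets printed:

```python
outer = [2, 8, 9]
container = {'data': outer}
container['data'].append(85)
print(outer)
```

Key concept: dict holds reference to list.
Step by step:
`outer = [2, 8, 9]` → outer = [2, 8, 9]
`container = {'data': outer}` → container = {'data': [2, 8, 9]}
`container['data'].append(85)` → outer = [2, 8, 9, 85]; container = {'data': [2, 8, 9, 85]}
`print(outer)` → prints [2, 8, 9, 85]

Answer: [2, 8, 9, 85]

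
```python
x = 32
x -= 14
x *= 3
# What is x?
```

Trace:
`x = 32` → x = 32
`x -= 14` → x = 18
`x *= 3` → x = 54
So x = 54

Answer: 54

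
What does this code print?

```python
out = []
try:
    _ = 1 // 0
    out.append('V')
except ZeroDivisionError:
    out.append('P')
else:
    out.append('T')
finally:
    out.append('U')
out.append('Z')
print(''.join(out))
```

Execution trace: 'P' (except ZeroDivisionError) → 'U' (finally) → 'Z' (after the try/except). Output: PUZ

Answer: PUZ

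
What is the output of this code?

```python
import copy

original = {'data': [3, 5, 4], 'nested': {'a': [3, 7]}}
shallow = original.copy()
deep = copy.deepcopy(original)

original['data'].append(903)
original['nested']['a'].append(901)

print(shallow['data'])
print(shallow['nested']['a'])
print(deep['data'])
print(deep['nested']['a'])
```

Key concept: comparing shallow vs deep copy.
Step by step:
`original = {'data': [3, 5, 4], 'nested': {'a': [3, 7]}}` → original = {'data': [3, 5, 4], 'nested': {'a': [3, 7]}}
`shallow = original.copy()` → shallow = {'data': [3, 5, 4], 'nested': {'a': [3, 7]}}
`deep = copy.deepcopy(original)` → deep = {'data': [3, 5, 4], 'nested': {'a': [3, 7]}}
`original['data'].append(903)` → original = {'data': [3, 5, 4, 903], 'nested': {'a': [3, 7]}}; shallow = {'data': [3, 5, 4, 903], 'nested': {'a': [3, 7]}}
`original['nested']['a'].append(901)` → original = {'data': [3, 5, 4, 903], 'nested': {'a': [3, 7, 901]}}; shallow = {'data': [3, 5, 4, 903], 'nested': {'a': [3, 7, 901]}}
`print(shallow['data'])` → prints [3, 5, 4, 903]
`print(shallow['nested']['a'])` → prints [3, 7, 901]
`print(deep['data'])` → prints [3, 5, 4]
`print(deep['nested']['a'])` → prints [3, 7]

Answer:
[3, 5, 4, 903]
[3, 7, 901]
[3, 5, 4]
[3, 7]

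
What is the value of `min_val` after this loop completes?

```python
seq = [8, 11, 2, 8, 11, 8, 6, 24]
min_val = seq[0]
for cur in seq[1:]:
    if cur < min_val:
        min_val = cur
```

Minimum of [8, 11, 2, 8, 11, 8, 6, 24]
`min_val` takes the values: 8 → 2

Answer: 2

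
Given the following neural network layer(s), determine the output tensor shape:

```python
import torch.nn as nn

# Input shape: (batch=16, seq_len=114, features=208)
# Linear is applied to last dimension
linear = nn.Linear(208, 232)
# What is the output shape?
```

Input: (16, 114, 208) -> Output: (16, 114, 232)

Answer: (16, 114, 232)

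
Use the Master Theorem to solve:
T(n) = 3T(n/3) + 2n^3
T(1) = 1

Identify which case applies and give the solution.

a=3, b=3, f(n)=2n^3. log_3(3) = 1. Since c=3 > 1 and the regularity condition holds (3(n/3)^3 = (3/3^3)n^3 with 3/3^3 < 1), Case 3 applies: T(n) = Θ(f(n)) = O(n^3).

Answer: O(n^3) - Case 3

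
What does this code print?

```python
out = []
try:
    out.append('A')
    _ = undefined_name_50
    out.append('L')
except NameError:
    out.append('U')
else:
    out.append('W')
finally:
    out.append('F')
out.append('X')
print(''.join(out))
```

Execution trace: 'A' (try body) → 'U' (except NameError) → 'F' (finally) → 'X' (after the try/except). Output: AUFX

Answer: AUFX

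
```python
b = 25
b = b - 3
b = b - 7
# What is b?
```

Trace:
`b = 25` → b = 25
`b = b - 3` → b = 22
`b = b - 7` → b = 15
So b = 15

Answer: 15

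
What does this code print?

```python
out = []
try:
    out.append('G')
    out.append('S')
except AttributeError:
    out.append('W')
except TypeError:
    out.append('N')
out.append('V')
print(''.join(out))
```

Execution trace: 'G' (try body) → 'S' (try body, no exception) → 'V' (after the try/except). Output: GSV

Answer: GSV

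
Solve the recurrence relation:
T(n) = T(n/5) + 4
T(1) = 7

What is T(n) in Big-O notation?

Each step divides n by 5 and adds 4. After log_5(n) steps we reach T(1)=7. So T(n) = 4·log_5(n) + 7 = O(log n).

Answer: O(log n)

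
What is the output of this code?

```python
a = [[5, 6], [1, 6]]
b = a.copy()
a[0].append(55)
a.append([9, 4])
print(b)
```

Key concept: shallow copy with nested lists.
Step by step:
`a = [[5, 6], [1, 6]]` → a = [[5, 6], [1, 6]]
`b = a.copy()` → b = [[5, 6], [1, 6]]
`a[0].append(55)` → a = [[5, 6, 55], [1, 6]]; b = [[5, 6, 55], [1, 6]]
`a.append([9, 4])` → a = [[5, 6, 55], [1, 6], [9, 4]]
`print(b)` → prints [[5, 6, 55], [1, 6]]

Answer: [[5, 6, 55], [1, 6]]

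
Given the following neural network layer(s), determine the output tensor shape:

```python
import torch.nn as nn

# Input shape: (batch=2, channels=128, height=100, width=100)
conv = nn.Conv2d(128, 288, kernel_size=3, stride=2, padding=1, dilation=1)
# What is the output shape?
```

Input: (2, 128, 100, 100) -> Output: (2, 288, 50, 50)

Answer: (2, 288, 50, 50)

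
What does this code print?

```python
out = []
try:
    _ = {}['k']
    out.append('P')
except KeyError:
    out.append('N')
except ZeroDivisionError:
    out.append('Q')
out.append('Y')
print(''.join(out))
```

Execution trace: 'N' (except KeyError) → 'Y' (after the try/except). Output: NY

Answer: NY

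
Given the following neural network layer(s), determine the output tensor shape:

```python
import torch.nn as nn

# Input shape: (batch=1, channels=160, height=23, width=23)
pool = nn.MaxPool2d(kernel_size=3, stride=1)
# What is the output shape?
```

Input: (1, 160, 23, 23) -> Output: (1, 160, 21, 21)

Answer: (1, 160, 21, 21)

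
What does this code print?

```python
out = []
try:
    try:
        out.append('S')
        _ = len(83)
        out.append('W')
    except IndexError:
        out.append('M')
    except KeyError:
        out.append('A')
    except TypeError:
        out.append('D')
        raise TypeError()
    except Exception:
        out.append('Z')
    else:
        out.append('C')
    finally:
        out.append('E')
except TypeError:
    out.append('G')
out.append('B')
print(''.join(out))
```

Execution trace: 'S' (inner try body) → 'D' (inner except TypeError) → 'E' (inner finally) → 'G' (outer except TypeError) → 'B' (after the try/except). Output: SDEGB

Answer: SDEGB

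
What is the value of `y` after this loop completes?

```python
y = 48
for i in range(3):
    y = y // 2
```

Halve 3 times: 48 // 2^3 = 6
`y` takes the values: 48 → 24 → 12 → 6

Answer: 6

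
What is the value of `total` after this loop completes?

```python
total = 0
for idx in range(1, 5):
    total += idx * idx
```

Sum of squares 1² to 4² = 30
`total` takes the values: 0 → 1 → 5 → 14 → 30

Answer: 30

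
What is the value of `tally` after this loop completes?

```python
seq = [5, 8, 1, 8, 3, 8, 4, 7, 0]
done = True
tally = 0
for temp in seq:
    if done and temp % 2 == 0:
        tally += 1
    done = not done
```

Count even values at even positions
`tally` takes the values: 0 → 1 → 2

Answer: 2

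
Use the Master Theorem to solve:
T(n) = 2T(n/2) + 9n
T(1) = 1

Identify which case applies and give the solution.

a=2, b=2, f(n)=9n. log_2(2) = 1. Since c=1 = 1, Case 2 applies: T(n) = Θ(n^log_b(a) · log n) = O(n log n).

Answer: O(n log n) - Case 2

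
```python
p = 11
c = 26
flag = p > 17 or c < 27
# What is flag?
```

Trace:
`p = 11` → p = 11
`c = 26` → c = 26
`flag = p > 17 or c < 27` → flag = True
So flag = True

Answer: True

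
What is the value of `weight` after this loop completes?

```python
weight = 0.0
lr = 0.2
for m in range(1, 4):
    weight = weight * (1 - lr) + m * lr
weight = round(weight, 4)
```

Moving average with lr=0.2
`weight` takes the values: 0.0 → 0.2 → 0.56 → 1.048

Answer: 1.048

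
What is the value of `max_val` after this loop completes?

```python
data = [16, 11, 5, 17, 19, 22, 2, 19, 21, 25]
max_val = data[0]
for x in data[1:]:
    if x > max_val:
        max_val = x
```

Maximum of [16, 11, 5, 17, 19, 22, 2, 19, 21, 25]
`max_val` takes the values: 16 → 17 → 19 → 22 → 25

Answer: 25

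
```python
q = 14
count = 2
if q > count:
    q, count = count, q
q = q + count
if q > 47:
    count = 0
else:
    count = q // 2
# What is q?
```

Trace:
`q = 14` → q = 14
`count = 2` → count = 2
`if q > count: ...` → q > count is True → q = 2; count = 14
`q = q + count` → q = 16
`if q > 47: ...` → q > 47 is False, take else branch → count = 8
So q = 16

Answer: 16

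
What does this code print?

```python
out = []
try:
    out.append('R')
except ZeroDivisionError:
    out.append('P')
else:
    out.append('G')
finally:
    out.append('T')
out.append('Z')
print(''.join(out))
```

Execution trace: 'R' (try body, no exception) → 'G' (else) → 'T' (finally) → 'Z' (after the try/except). Output: RGTZ

Answer: RGTZ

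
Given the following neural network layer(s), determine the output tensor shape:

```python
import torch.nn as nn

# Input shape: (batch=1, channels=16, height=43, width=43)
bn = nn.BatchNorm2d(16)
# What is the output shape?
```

Input: (1, 16, 43, 43) -> Output: (1, 16, 43, 43)

Answer: (1, 16, 43, 43)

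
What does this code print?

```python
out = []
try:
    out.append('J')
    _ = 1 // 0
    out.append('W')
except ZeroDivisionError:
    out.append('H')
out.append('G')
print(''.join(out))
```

Execution trace: 'J' (try body) → 'H' (except ZeroDivisionError) → 'G' (after the try/except). Output: JHG

Answer: JHG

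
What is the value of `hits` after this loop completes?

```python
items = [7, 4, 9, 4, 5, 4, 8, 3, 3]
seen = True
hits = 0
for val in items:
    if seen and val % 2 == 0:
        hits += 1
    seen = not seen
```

Count even values at even positions
`hits` takes the values: 0 → 1

Answer: 1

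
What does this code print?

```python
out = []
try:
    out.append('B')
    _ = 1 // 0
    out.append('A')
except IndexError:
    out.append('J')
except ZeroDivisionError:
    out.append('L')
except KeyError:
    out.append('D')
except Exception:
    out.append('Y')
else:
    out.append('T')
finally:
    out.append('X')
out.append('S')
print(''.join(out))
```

Execution trace: 'B' (try body) → 'L' (except ZeroDivisionError) → 'X' (finally) → 'S' (after the try/except). Output: BLXS

Answer: BLXS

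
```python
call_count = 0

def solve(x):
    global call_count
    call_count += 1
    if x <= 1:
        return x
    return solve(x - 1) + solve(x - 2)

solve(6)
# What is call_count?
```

Calls(x) = 1 + Calls(x-1) + Calls(x-2); Calls(0)=Calls(1)=1. For x=6 this gives 25.

Answer: 25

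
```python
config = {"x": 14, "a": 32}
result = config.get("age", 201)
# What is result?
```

Trace:
`config = {"x": 14, "a": 32}` → config = {'x': 14, 'a': 32}
`result = config.get("age", 201)` → result = 201
So result = 201

Answer: 201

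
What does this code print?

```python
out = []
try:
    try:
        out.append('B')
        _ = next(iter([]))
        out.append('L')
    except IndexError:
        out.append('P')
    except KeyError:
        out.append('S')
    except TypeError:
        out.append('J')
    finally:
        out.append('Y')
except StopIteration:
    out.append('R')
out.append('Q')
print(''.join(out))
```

Execution trace: 'B' (inner try body) → 'Y' (inner finally) → 'R' (outer except StopIteration) → 'Q' (after the try/except). Output: BYRQ

Answer: BYRQ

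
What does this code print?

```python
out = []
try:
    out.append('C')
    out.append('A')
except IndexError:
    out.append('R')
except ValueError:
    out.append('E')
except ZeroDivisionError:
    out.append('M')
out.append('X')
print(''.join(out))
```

Execution trace: 'C' (try body) → 'A' (try body, no exception) → 'X' (after the try/except). Output: CAX

Answer: CAX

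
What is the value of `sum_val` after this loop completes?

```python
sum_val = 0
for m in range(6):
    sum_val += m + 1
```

Start at 0, add 1 to 6 = 21
`sum_val` takes the values: 0 → 1 → 3 → 6 → 10 → 15 → 21

Answer: 21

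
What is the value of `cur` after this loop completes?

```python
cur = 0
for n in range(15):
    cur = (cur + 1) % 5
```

Increment mod 5, 15 times = 0
`cur` takes the values: 0 → 1 → 2 → 3 → 4 → 0 → 1 → 2 → 3 → 4 → 0 → 1 → 2 → 3 → 4 → 0

Answer: 0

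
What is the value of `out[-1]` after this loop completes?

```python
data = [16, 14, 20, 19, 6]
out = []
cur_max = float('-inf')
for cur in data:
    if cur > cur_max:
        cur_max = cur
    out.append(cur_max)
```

Running max ends at 20
`out` takes the values: [] → [16] → [16, 16] → [16, 16, 20] → [16, 16, 20, 20] → [16, 16, 20, 20, 20]
So `out[-1]` = 20

Answer: 20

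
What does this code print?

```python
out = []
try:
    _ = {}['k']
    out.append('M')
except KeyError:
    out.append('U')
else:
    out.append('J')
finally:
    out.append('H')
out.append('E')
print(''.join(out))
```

Execution trace: 'U' (except KeyError) → 'H' (finally) → 'E' (after the try/except). Output: UHE

Answer: UHE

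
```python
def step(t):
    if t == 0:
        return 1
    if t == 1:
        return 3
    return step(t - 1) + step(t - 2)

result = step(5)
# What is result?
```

Build up from base cases: step(0)=1, step(1)=3, step(2)=4, step(3)=7, step(4)=11, step(5)=18

Answer: 18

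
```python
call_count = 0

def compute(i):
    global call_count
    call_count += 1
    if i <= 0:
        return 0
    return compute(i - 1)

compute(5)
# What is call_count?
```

Linear recursion stepping by 1: 6 calls from i=5 down to ≤0.

Answer: 6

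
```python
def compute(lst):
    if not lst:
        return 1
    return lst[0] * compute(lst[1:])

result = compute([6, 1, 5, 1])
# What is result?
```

Product over [6, 1, 5, 1] = 6 * 1 * 5 * 1 = 30

Answer: 30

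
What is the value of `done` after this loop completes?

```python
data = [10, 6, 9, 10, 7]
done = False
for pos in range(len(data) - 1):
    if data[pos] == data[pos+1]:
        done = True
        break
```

Check consecutive duplicates in [10, 6, 9, 10, 7]
`done` takes the values: False

Answer: False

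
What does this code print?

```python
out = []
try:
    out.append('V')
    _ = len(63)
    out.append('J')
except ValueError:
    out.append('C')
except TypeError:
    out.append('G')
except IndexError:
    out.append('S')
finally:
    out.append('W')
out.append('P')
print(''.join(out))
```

Execution trace: 'V' (try body) → 'G' (except TypeError) → 'W' (finally) → 'P' (after the try/except). Output: VGWP

Answer: VGWP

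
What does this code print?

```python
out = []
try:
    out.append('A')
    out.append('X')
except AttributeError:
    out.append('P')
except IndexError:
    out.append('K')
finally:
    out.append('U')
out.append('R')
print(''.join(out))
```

Execution trace: 'A' (try body) → 'X' (try body, no exception) → 'U' (finally) → 'R' (after the try/except). Output: AXUR

Answer: AXUR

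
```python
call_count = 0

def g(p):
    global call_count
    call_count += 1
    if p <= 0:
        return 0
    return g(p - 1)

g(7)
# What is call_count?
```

Linear recursion stepping by 1: 8 calls from p=7 down to ≤0.

Answer: 8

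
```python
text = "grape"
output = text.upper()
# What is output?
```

Trace:
`text = "grape"` → text = 'grape'
`output = text.upper()` → output = 'GRAPE'
So output = 'GRAPE'

Answer: 'GRAPE'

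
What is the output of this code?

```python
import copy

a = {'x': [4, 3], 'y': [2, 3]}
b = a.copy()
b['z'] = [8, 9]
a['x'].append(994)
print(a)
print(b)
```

Key concept: shallow copy of dict with mutable values.
Step by step:
`a = {'x': [4, 3], 'y': [2, 3]}` → a = {'x': [4, 3], 'y': [2, 3]}
`b = a.copy()` → b = {'x': [4, 3], 'y': [2, 3]}
`b['z'] = [8, 9]` → b = {'x': [4, 3], 'y': [2, 3], 'z': [8, 9]}
`a['x'].append(994)` → a = {'x': [4, 3, 994], 'y': [2, 3]}; b = {'x': [4, 3, 994], 'y': [2, 3], 'z': [8, 9]}
`print(a)` → prints {'x': [4, 3, 994], 'y': [2, 3]}
`print(b)` → prints {'x': [4, 3, 994], 'y': [2, 3], 'z': [8, 9]}

Answer:
{'x': [4, 3, 994], 'y': [2, 3]}
{'x': [4, 3, 994], 'y': [2, 3], 'z': [8, 9]}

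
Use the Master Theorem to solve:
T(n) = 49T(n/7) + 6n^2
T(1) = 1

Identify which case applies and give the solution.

a=49, b=7, f(n)=6n^2. log_7(49) = 2. Since c=2 = 2, Case 2 applies: T(n) = Θ(n^log_b(a) · log n) = O(n^2 log n).

Answer: O(n^2 log n) - Case 2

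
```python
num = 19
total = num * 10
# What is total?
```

Trace:
`num = 19` → num = 19
`total = num * 10` → total = 190
So total = 190

Answer: 190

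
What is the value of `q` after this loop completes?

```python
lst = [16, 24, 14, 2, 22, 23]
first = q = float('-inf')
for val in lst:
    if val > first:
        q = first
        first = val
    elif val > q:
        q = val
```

Second largest (with repeats) in [16, 24, 14, 2, 22, 23]
`q` takes the values: -inf → 16 → 22 → 23

Answer: 23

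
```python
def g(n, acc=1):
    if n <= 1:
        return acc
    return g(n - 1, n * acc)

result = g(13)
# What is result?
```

Accumulator trace (n, acc): (13, 1) -> (12, 13) -> (11, 156) -> (10, 1716) -> (9, 17160) -> (8, 154440) -> (7, 1235520) -> (6, 8648640) -> (5, 51891840) -> (4, 259459200) -> (3, 1037836800) -> (2, 3113510400) -> (1, 6227020800) -> return 6227020800

Answer: 6227020800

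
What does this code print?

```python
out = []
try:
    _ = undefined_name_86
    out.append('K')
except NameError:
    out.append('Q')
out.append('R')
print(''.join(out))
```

Execution trace: 'Q' (except NameError) → 'R' (after the try/except). Output: QR

Answer: QR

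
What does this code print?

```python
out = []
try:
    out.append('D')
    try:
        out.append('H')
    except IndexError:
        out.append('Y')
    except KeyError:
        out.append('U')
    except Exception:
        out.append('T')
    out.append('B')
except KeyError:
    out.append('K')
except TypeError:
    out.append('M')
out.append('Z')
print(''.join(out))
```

Execution trace: 'D' (try body) → 'H' (inner try body, no exception) → 'B' (try body, no exception) → 'Z' (after the try/except). Output: DHBZ

Answer: DHBZ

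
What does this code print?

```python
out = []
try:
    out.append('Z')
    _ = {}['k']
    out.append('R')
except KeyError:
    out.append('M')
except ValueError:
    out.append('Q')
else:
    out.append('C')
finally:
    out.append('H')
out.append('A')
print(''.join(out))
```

Execution trace: 'Z' (try body) → 'M' (except KeyError) → 'H' (finally) → 'A' (after the try/except). Output: ZMHA

Answer: ZMHA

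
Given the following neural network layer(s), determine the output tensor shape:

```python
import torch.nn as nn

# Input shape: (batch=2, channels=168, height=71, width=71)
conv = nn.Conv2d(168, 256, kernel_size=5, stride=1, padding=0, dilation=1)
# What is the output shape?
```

Input: (2, 168, 71, 71) -> Output: (2, 256, 67, 67)

Answer: (2, 256, 67, 67)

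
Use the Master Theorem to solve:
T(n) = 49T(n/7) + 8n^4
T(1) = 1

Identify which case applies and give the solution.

a=49, b=7, f(n)=8n^4. log_7(49) = 2. Since c=4 > 2 and the regularity condition holds (49(n/7)^4 = (49/7^4)n^4 with 49/7^4 < 1), Case 3 applies: T(n) = Θ(f(n)) = O(n^4).

Answer: O(n^4) - Case 3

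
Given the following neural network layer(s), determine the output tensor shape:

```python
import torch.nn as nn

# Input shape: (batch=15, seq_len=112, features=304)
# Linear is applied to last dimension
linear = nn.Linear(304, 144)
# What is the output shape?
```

Input: (15, 112, 304) -> Output: (15, 112, 144)

Answer: (15, 112, 144)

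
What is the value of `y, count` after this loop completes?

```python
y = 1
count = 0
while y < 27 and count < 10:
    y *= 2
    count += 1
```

Double until >= 27 or 10 iterations
`y, count` takes the values: (1, 0) → (2, 0) → (2, 1) → (4, 1) → (4, 2) → (8, 2) → (8, 3) → (16, 3) → (16, 4) → (32, 4) → (32, 5)

Answer: 32, 5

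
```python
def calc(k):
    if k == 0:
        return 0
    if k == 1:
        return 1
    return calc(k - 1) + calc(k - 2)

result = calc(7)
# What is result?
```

Build up from base cases: calc(0)=0, calc(1)=1, calc(2)=1, calc(3)=2, calc(4)=3, calc(5)=5, calc(6)=8, ..., calc(7)=13

Answer: 13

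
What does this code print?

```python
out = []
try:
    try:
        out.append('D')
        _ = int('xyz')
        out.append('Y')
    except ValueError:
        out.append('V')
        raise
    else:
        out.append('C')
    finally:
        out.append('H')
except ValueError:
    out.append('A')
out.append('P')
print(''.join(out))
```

Execution trace: 'D' (inner try body) → 'V' (inner except ValueError) → 'H' (inner finally) → 'A' (outer except ValueError) → 'P' (after the try/except). Output: DVHAP

Answer: DVHAP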